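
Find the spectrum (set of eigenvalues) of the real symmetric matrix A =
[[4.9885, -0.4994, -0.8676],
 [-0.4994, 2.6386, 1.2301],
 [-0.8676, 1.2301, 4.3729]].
sigma(A) ≈ {2, 4, 6}

A is real symmetric, so its spectrum consists of real eigenvalues. Expanding the characteristic polynomial of the displayed matrix gives
  det(λ I - A) = p(λ) = λ^3 + (-12)λ^2 + (44)λ + (-48).
Solving p(λ) = 0 yields eigenvalues ≈ 2, 4, 6. (A is shown rounded to 4 decimals, so these recover the underlying integer eigenvalues to within that precision.)
Verification: the trace of A = 12 equals the sum of eigenvalues 12, and det(A) ≈ 47.9998 matches the eigenvalue product 48.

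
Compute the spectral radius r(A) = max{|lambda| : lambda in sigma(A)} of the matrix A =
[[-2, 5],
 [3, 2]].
r(A) = sqrt(76)/2 ≈ 4.3589

The eigenvalues of A are the roots of its characteristic polynomial. With M = A (coefficients from the trace and determinant):
  p(λ) = det(λ I - M) = λ^2 - 19.
For λ^2 - 19 the discriminant is 76. It is nonnegative but not a perfect square, so the roots are real and irrational: λ = ± sqrt(76)/2 ≈ 4.3589, -4.3589.
Thus the eigenvalues (to 4 decimals) are 4.3589 (modulus 4.3589); -4.3589 (modulus 4.3589). The spectral radius is the largest modulus: r(A) = sqrt(76)/2 ≈ 4.3589. (Cross-check: r(A) ≤ ||A||_2 ≈ 5.4721; equality holds whenever A is normal, though it can also hold for some non-normal A.)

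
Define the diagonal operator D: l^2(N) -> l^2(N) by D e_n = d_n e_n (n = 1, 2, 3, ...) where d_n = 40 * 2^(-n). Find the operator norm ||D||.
||D|| = 20 (attained at n = 1)

For D diagonal, ||D|| = sup_n |d_n|. The sequence d_n = 40 * 2^(-n) is positive and strictly decreasing (ratio 2^(-1) < 1), so the supremum is d_1 = 40/2 = 20. Hence ||D|| = 20.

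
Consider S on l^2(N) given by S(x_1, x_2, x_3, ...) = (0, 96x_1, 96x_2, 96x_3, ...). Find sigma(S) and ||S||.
sigma(S) = closed disk {z in C : |z| ≤ 96}; ||S|| = 96

Note S = 96·U where U is the unit right shift (U x)_k = x_{k-1} (with x_0 := 0); so ||S|| = 96||U|| and sigma(S) = 96·sigma(U). ||S x||^2 = sum_{k≥1} |96x_k|^2 = 9216||x||^2, so ||S|| = 96 and sigma(S) ⊂ {|z| ≤ 96}. For any |lambda| < 96, the equation (S - lambda I) x = 0 forces x_1 = 0, then 96x_k = lambda x_{k+1} ⇒ x = 0, so S has no eigenvalues. But (S - lambda I) is not surjective for |lambda| < 96: solving (S - lambda I) x = e_1 would require x_n proportional to (lambda/96)^(-n), which is not in l^2. So every |lambda| < 96 lies in the residual spectrum. The boundary |lambda| = 96 is in the approximate point spectrum (the spectrum is closed). Hence sigma(S) is the closed disk of radius 96.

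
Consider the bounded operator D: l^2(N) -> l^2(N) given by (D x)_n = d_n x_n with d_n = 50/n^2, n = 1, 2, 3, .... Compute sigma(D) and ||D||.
sigma(D) = {50/n^2 : n ≥ 1} ∪ {0}; ||D|| = 50

A bounded diagonal operator on l^2 with diagonal entries d_n has spectrum equal to the closure of {d_n : n ≥ 1}: every d_n is an eigenvalue (with eigenvector e_n), so {d_n} ⊂ sigma(D); the spectrum is closed, so its closure is too; and for lambda not in the closure, (D - lambda I) has bounded inverse (the diagonal entries 1/(d_n - lambda) are bounded). For our sequence d_n = 50/n^2, n = 1, 2, 3, ...:
  - {d_n} = {50/n^2 : n ≥ 1}; the only limit point is 0
  - closure = {50/n^2 : n ≥ 1} ∪ {0}
For the norm: a diagonal operator has ||D|| = sup_n |d_n|. Here d_n = 50/n^2 is positive and decreasing, so sup_n |d_n| = d_1 = 50. So ||D|| = 50.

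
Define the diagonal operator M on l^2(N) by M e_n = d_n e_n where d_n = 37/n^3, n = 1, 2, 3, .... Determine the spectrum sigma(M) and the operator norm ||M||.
sigma(M) = {37/n^3 : n ≥ 1} ∪ {0}; ||M|| = 37

A bounded diagonal operator on l^2 with diagonal entries d_n has spectrum equal to the closure of {d_n : n ≥ 1}: every d_n is an eigenvalue (with eigenvector e_n), so {d_n} ⊂ sigma(M); the spectrum is closed, so its closure is too; and for lambda not in the closure, (M - lambda I) has bounded inverse (the diagonal entries 1/(d_n - lambda) are bounded). For our sequence d_n = 37/n^3, n = 1, 2, 3, ...:
  - {d_n} = {37/n^3 : n ≥ 1}; the only limit point is 0
  - closure = {37/n^3 : n ≥ 1} ∪ {0}
For the norm: a diagonal operator has ||M|| = sup_n |d_n|. Here d_n = 37/n^3 is positive and decreasing, so sup_n |d_n| = d_1 = 37. So ||M|| = 37.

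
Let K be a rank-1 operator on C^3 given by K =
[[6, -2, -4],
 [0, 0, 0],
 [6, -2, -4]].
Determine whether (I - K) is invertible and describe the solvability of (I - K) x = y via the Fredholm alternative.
(I - K) is invertible (det(I - K) = -1 ≠ 0), so for every y in C^3 the equation (I - K) x = y has a unique solution.

K has rank 1, so it is an outer product K = u v^T: every row of K is a multiple of one row vector. Reading off the entries, u = (-2, 0, -2) and v = (-3, 1, 2) (row i of K equals u_i·v^T). A rank-one matrix u v^T satisfies K u = u (v·u) and kills the (2)-dimensional subspace v^⊥, so its characteristic polynomial is lambda^2 (lambda - v·u) with v·u = tr K = 2. Hence the eigenvalues of I - K are 1 (multiplicity 2) and 1 - (2) = -1, so det(I - K) = -1. (Direct check: I - K =
[[-5, 2, 4],
 [0, 1, 0],
 [-6, 2, 5]]
has determinant -1.) The finite-dimensional Fredholm alternative says: either (I - K) is invertible, or ker(I - K) ≠ {0} and then range(I - K) = ker((I - K)^*)^⊥, with dim ker(I - K) = dim ker((I - K)^*). Since det(I - K) ≠ 0, 1 is not an eigenvalue of K and ker(I - K) = {0}, so we are in the first case: for every y there is a unique x = (I - K)^(-1) y. Explicitly, by the Sherman–Morrison formula, (I - u v^T)^(-1) = I + u v^T/(1 - v·u), i.e. (I - K)^(-1) = I - K.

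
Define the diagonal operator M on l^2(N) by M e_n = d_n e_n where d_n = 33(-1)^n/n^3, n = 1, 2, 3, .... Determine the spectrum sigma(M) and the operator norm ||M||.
sigma(M) = {33(-1)^n/n^3 : n ≥ 1} ∪ {0}; ||M|| = 33

A bounded diagonal operator on l^2 with diagonal entries d_n has spectrum equal to the closure of {d_n : n ≥ 1}: every d_n is an eigenvalue (with eigenvector e_n), so {d_n} ⊂ sigma(M); the spectrum is closed, so its closure is too; and for lambda not in the closure, (M - lambda I) has bounded inverse (the diagonal entries 1/(d_n - lambda) are bounded). For our sequence d_n = 33(-1)^n/n^3, n = 1, 2, 3, ...:
  - {d_n} = {33(-1)^n/n^3 : n ≥ 1}; the only limit point is 0
  - closure = {33(-1)^n/n^3 : n ≥ 1} ∪ {0}
For the norm: a diagonal operator has ||M|| = sup_n |d_n|. Here |d_n| = 33/n^3 is decreasing, so sup_n |d_n| = |d_1| = 33. So ||M|| = 33.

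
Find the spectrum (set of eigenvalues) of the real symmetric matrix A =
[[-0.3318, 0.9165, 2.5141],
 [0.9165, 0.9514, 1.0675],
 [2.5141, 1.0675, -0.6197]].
sigma(A) ≈ {-3, 0, 3}

A is real symmetric, so its spectrum consists of real eigenvalues. Expanding the characteristic polynomial of the displayed matrix gives
  det(λ I - A) = p(λ) = λ^3 + (0)λ^2 + (-9)λ + (0).
Solving p(λ) = 0 yields eigenvalues ≈ -3, 0, 3. (A is shown rounded to 4 decimals, so these recover the underlying integer eigenvalues to within that precision.)
Verification: the trace of A = 0 equals the sum of eigenvalues 0, and det(A) ≈ 0.0002 matches the eigenvalue product 0.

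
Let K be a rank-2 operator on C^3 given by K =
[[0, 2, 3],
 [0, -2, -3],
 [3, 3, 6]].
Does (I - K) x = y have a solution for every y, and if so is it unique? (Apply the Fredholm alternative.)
(I - K) is invertible (det(I - K) = -15 ≠ 0), so for every y in C^3 the equation (I - K) x = y has a unique solution.

K has rank 2 and factors as K = U V^T = u1 v1^T + u2 v2^T with u1 = (-2, 2, -3), v1 = (-1, -1, -2), u2 = (1, -1, 0), v2 = (-2, 0, -1) (multiplying out reproduces the displayed K). The nonzero eigenvalues of U V^T coincide with those of the 2 x 2 matrix G = V^T U = [[v1·u1, v1·u2], [v2·u1, v2·u2]] = [[6, 0], [7, -2]], and by the Sylvester determinant identity det(I_3 - U V^T) = det(I_2 - V^T U) = det([[-5, 0], [-7, 3]]) = (-5)(3) - (0)(-7) = -15. (Direct check: I - K =
[[1, -2, -3],
 [0, 3, 3],
 [-3, -3, -5]]
has determinant -15.) The finite-dimensional Fredholm alternative says: either (I - K) is invertible, or ker(I - K) ≠ {0} and then range(I - K) = ker((I - K)^*)^⊥, with dim ker(I - K) = dim ker((I - K)^*). Since det(I - K) ≠ 0, 1 is not an eigenvalue of K and ker(I - K) = {0}, so we are in the first case: for every y there is a unique x = (I - K)^(-1) y. (Explicitly, by the Woodbury identity, (I - U V^T)^(-1) = I + U (I_2 - G)^(-1) V^T.)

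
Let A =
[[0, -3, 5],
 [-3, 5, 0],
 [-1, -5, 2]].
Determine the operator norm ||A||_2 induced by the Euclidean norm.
||A||_2 ≈ 8.6078 (= sqrt(largest eigenvalue of A^T A))

||A||_2 = sigma_max(A) = sqrt(lambda_max(A^T A)). Form the symmetric matrix M = A^T A =
[[10, -10, -2],
 [-10, 59, -25],
 [-2, -25, 29]].
Its characteristic polynomial (trace, sum of principal 2x2 minors, determinant of M give the coefficients) is
  p(λ) = det(λ I - M) = λ^3 - 98λ^2 + 1862λ - 6724.
No integer candidate from the rational root theorem (±divisors of 6724) is a root, so the roots are irrational. The cubic discriminant is Δ = 3025353312 > 0, so there are three distinct real roots. p(4) = -780 and p(5) = 261 have opposite signs, so a root lies in (4, 5); Newton's method refines it to λ ≈ 4.7335. p(19) = 135 and p(20) = -684 have opposite signs, so a root lies in (19, 20); Newton's method refines it to λ ≈ 19.1718. p(74) = -360 and p(75) = 3551 have opposite signs, so a root lies in (74, 75); Newton's method refines it to λ ≈ 74.0948. Check (Vieta): the three roots sum to 98, matching tr M = 98.
So the eigenvalues of A^T A are ≈ 4.7335, 19.1718, 74.0948 (all ≥ 0, as they must be for A^T A). The largest is λ_max ≈ 74.0948, hence ||A||_2 = sqrt(λ_max) ≈ 8.6078.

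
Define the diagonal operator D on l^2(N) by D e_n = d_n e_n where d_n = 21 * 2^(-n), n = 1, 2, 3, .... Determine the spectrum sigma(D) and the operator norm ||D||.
sigma(D) = {21 * 2^(-n) : n ≥ 1} ∪ {0}; ||D|| = 21/2

A bounded diagonal operator on l^2 with diagonal entries d_n has spectrum equal to the closure of {d_n : n ≥ 1}: every d_n is an eigenvalue (with eigenvector e_n), so {d_n} ⊂ sigma(D); the spectrum is closed, so its closure is too; and for lambda not in the closure, (D - lambda I) has bounded inverse (the diagonal entries 1/(d_n - lambda) are bounded). For our sequence d_n = 21 * 2^(-n), n = 1, 2, 3, ...:
  - {d_n} = {21 * 2^(-n) : n ≥ 1}; the only limit point is 0
  - closure = {21 * 2^(-n) : n ≥ 1} ∪ {0}
For the norm: a diagonal operator has ||D|| = sup_n |d_n|. Here d_n = 21 * 2^(-n) is positive and decreasing, so sup_n |d_n| = d_1 = 21/2. So ||D|| = 21/2.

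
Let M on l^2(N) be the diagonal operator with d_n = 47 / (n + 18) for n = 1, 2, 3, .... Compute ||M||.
||M|| = 47/19 (attained at n = 1)

For M diagonal, ||M|| = sup_n |d_n| = sup_n 47/(n + 18). This is positive and strictly decreasing in n, so the supremum is attained at n = 1: d_1 = 47/(1 + 18) = 47/19. Hence ||M|| = 47/19.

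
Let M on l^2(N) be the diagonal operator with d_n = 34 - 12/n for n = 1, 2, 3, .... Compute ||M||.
||M|| = 34

For a diagonal operator on l^2 with entries d_n, ||M|| = sup_n |d_n|. Here d_1 = 22, d_2 = 28, ..., and d_n = 34 - 12/n increases monotonically toward 34. All terms lie in [22, 34), so |d_n| = d_n and the supremum is the limit 34, which is not attained by any individual d_n. Hence ||M|| = 34.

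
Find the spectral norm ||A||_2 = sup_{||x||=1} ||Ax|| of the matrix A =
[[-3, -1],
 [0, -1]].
||A||_2 = sqrt((11 + sqrt(85))/2) ≈ 3.1796 (= sqrt(largest eigenvalue of A^T A))

||A||_2 = sigma_max(A) = sqrt(lambda_max(A^T A)). Form the symmetric matrix M = A^T A =
[[9, 3],
 [3, 2]].
Its characteristic polynomial (trace, determinant of M give the coefficients) is
  p(λ) = det(λ I - M) = λ^2 - 11λ + 9.
For λ^2 - 11λ + 9 the discriminant is 85. It is nonnegative but not a perfect square, so the roots are real and irrational: λ = (11 ± sqrt(85))/2 ≈ 10.1098, 0.8902.
So the eigenvalues of A^T A are ≈ 0.8902, 10.1098 (all ≥ 0, as they must be for A^T A). The largest is λ_max = (11 + sqrt(85))/2 ≈ 10.1098, hence ||A||_2 = sqrt(λ_max) = sqrt((11 + sqrt(85))/2) ≈ 3.1796.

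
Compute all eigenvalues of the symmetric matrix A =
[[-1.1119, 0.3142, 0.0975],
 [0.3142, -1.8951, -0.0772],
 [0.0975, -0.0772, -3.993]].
sigma(A) ≈ {-4, -2, -1}

A is real symmetric, so its spectrum consists of real eigenvalues. Expanding the characteristic polynomial of the displayed matrix gives
  det(λ I - A) = p(λ) = λ^3 + (7)λ^2 + (14)λ + (8).
Solving p(λ) = 0 yields eigenvalues ≈ -4, -2, -1. (A is shown rounded to 4 decimals, so these recover the underlying integer eigenvalues to within that precision.)
Verification: the trace of A = -7 equals the sum of eigenvalues -7, and det(A) ≈ -7.9998 matches the eigenvalue product -8.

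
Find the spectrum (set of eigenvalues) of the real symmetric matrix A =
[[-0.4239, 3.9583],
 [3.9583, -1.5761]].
sigma(A) ≈ {-5, 3}

A is real symmetric, so its spectrum consists of real eigenvalues. Expanding the characteristic polynomial of the displayed matrix gives
  det(λ I - A) = p(λ) = λ^2 + (2)λ + (-15).
Solving p(λ) = 0 yields eigenvalues ≈ -5, 3. (A is shown rounded to 4 decimals, so these recover the underlying integer eigenvalues to within that precision.)
Verification: the trace of A = -2 equals the sum of eigenvalues -2, and det(A) ≈ -15.0000 matches the eigenvalue product -15.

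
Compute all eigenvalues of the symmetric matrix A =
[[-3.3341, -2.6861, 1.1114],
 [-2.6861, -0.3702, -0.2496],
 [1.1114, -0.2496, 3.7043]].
sigma(A) ≈ {-5, 1, 4}

A is real symmetric, so its spectrum consists of real eigenvalues. Expanding the characteristic polynomial of the displayed matrix gives
  det(λ I - A) = p(λ) = λ^3 + (0)λ^2 + (-21)λ + (20).
Solving p(λ) = 0 yields eigenvalues ≈ -5, 1, 4. (A is shown rounded to 4 decimals, so these recover the underlying integer eigenvalues to within that precision.)
Verification: the trace of A = 0 equals the sum of eigenvalues 0, and det(A) ≈ -19.9996 matches the eigenvalue product -20.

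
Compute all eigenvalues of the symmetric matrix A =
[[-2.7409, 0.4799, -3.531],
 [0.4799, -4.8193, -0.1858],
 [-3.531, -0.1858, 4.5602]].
sigma(A) ≈ {-5, -4, 6}

A is real symmetric, so its spectrum consists of real eigenvalues. Expanding the characteristic polynomial of the displayed matrix gives
  det(λ I - A) = p(λ) = λ^3 + (3)λ^2 + (-34)λ + (-119.9976).
Solving p(λ) = 0 yields eigenvalues ≈ -5, -4, 6. (A is shown rounded to 4 decimals, so these recover the underlying integer eigenvalues to within that precision.)
Verification: the trace of A = -3 equals the sum of eigenvalues -3, and det(A) ≈ 119.9976 matches the eigenvalue product 120.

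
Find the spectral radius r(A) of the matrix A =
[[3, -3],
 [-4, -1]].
r(A) = 5

The eigenvalues of A are the roots of its characteristic polynomial. With M = A (coefficients from the trace and determinant):
  p(λ) = det(λ I - M) = λ^2 - 2λ - 15.
For λ^2 - 2λ - 15 the discriminant is 64. It is a perfect square (8^2), so the roots are rational: λ = (2 ± 8)/2 = 5, -3.
Thus the eigenvalues (to 4 decimals) are 5 (modulus 5); -3 (modulus 3). The spectral radius is the largest modulus: r(A) = 5. (Cross-check: r(A) ≤ ||A||_2 ≈ 5.1492; equality holds whenever A is normal, though it can also hold for some non-normal A.)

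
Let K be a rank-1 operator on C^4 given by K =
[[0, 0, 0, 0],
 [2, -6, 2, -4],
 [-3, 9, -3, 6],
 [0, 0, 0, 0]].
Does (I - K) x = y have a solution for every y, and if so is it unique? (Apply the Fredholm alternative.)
(I - K) is invertible (det(I - K) = 10 ≠ 0), so for every y in C^4 the equation (I - K) x = y has a unique solution.

K has rank 1, so it is an outer product K = u v^T: every row of K is a multiple of one row vector. Reading off the entries, u = (0, -2, 3, 0) and v = (-1, 3, -1, 2) (row i of K equals u_i·v^T). A rank-one matrix u v^T satisfies K u = u (v·u) and kills the (3)-dimensional subspace v^⊥, so its characteristic polynomial is lambda^3 (lambda - v·u) with v·u = tr K = -9. Hence the eigenvalues of I - K are 1 (multiplicity 3) and 1 - (-9) = 10, so det(I - K) = 10. (Direct check: I - K =
[[1, 0, 0, 0],
 [-2, 7, -2, 4],
 [3, -9, 4, -6],
 [0, 0, 0, 1]]
has determinant 10.) The finite-dimensional Fredholm alternative says: either (I - K) is invertible, or ker(I - K) ≠ {0} and then range(I - K) = ker((I - K)^*)^⊥, with dim ker(I - K) = dim ker((I - K)^*). Since det(I - K) ≠ 0, 1 is not an eigenvalue of K and ker(I - K) = {0}, so we are in the first case: for every y there is a unique x = (I - K)^(-1) y. Explicitly, by the Sherman–Morrison formula, (I - u v^T)^(-1) = I + u v^T/(1 - v·u), i.e. (I - K)^(-1) = I + K/(10).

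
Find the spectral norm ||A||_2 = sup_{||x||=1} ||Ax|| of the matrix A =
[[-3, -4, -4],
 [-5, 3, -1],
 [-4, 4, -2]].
||A||_2 ≈ 8.4549 (= sqrt(largest eigenvalue of A^T A))

||A||_2 = sigma_max(A) = sqrt(lambda_max(A^T A)). Form the symmetric matrix M = A^T A =
[[50, -19, 25],
 [-19, 41, 5],
 [25, 5, 21]].
Its characteristic polynomial (trace, sum of principal 2x2 minors, determinant of M give the coefficients) is
  p(λ) = det(λ I - M) = λ^3 - 112λ^2 + 2950λ - 3844.
No integer candidate from the rational root theorem (±divisors of 3844) is a root, so the roots are irrational. The cubic discriminant is Δ = 7334562800 > 0, so there are three distinct real roots. p(1) = -1005 and p(2) = 1616 have opposite signs, so a root lies in (1, 2); Newton's method refines it to λ ≈ 1.3738. p(39) = 173 and p(40) = -1044 have opposite signs, so a root lies in (39, 40); Newton's method refines it to λ ≈ 39.1415. p(71) = -1075 and p(72) = 1196 have opposite signs, so a root lies in (71, 72); Newton's method refines it to λ ≈ 71.4846. Check (Vieta): the three roots sum to 112, matching tr M = 112.
So the eigenvalues of A^T A are ≈ 1.3738, 39.1415, 71.4846 (all ≥ 0, as they must be for A^T A). The largest is λ_max ≈ 71.4846, hence ||A||_2 = sqrt(λ_max) ≈ 8.4549.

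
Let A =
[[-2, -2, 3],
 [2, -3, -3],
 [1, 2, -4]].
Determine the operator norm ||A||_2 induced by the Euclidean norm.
||A||_2 ≈ 6.5266 (= sqrt(largest eigenvalue of A^T A))

||A||_2 = sigma_max(A) = sqrt(lambda_max(A^T A)). Form the symmetric matrix M = A^T A =
[[9, 0, -16],
 [0, 17, -5],
 [-16, -5, 34]].
Its characteristic polynomial (trace, sum of principal 2x2 minors, determinant of M give the coefficients) is
  p(λ) = det(λ I - M) = λ^3 - 60λ^2 + 756λ - 625.
No integer candidate from the rational root theorem (±divisors of 625) is a root, so the roots are irrational. The cubic discriminant is Δ = 288957861 > 0, so there are three distinct real roots. p(0) = -625 and p(1) = 72 have opposite signs, so a root lies in (0, 1); Newton's method refines it to λ ≈ 0.8884. p(16) = 207 and p(17) = -200 have opposite signs, so a root lies in (16, 17); Newton's method refines it to λ ≈ 16.515. p(42) = -625 and p(43) = 450 have opposite signs, so a root lies in (42, 43); Newton's method refines it to λ ≈ 42.5965. Check (Vieta): the three roots sum to 60, matching tr M = 60.
So the eigenvalues of A^T A are ≈ 0.8884, 16.515, 42.5965 (all ≥ 0, as they must be for A^T A). The largest is λ_max ≈ 42.5965, hence ||A||_2 = sqrt(λ_max) ≈ 6.5266.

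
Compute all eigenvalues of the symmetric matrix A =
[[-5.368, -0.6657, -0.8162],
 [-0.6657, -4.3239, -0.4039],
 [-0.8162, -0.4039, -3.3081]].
sigma(A) ≈ {-6, -4, -3}

A is real symmetric, so its spectrum consists of real eigenvalues. Expanding the characteristic polynomial of the displayed matrix gives
  det(λ I - A) = p(λ) = λ^3 + (13)λ^2 + (54)λ + (72).
Solving p(λ) = 0 yields eigenvalues ≈ -6, -4, -3. (A is shown rounded to 4 decimals, so these recover the underlying integer eigenvalues to within that precision.)
Verification: the trace of A = -13 equals the sum of eigenvalues -13, and det(A) ≈ -72.0000 matches the eigenvalue product -72.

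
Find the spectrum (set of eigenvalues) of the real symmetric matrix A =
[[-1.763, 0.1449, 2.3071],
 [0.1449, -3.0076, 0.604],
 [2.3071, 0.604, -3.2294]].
sigma(A) ≈ {-5, -3, 0}

A is real symmetric, so its spectrum consists of real eigenvalues. Expanding the characteristic polynomial of the displayed matrix gives
  det(λ I - A) = p(λ) = λ^3 + (8)λ^2 + (15)λ + (0).
Solving p(λ) = 0 yields eigenvalues ≈ -5, -3, 0. (A is shown rounded to 4 decimals, so these recover the underlying integer eigenvalues to within that precision.)
Verification: the trace of A = -8 equals the sum of eigenvalues -8, and det(A) ≈ -0.0002 matches the eigenvalue product 0.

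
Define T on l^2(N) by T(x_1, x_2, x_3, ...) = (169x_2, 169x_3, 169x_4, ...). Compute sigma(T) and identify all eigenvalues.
sigma(T) = closed disk {z in C : |z| ≤ 169}; sigma_p(T) = open disk {z in C : |z| < 169}

Note T = 169·V where V is the unit left shift (V x)_k = x_{k+1}; so sigma(T) = 169·sigma(V) and ||T|| = 169||V||. ||T x||^2 = 28561sum_{k≥2} |x_k|^2 ≤ 28561||x||^2, with equality on {x : x_1 = 0}, so ||T|| = 169. For any lambda with |lambda| < 169, set r = lambda/169 (|r| < 1); the vector x = (1, r, r^2, ...) is in l^2 and satisfies T x = 169(r, r^2, ...) = lambda x, so lambda is an eigenvalue. On the boundary |lambda| = 169 the geometric series diverges, so no l^2 eigenvector exists, but these lambda lie in the approximate point spectrum. Hence sigma(T) is the closed disk of radius 169 and sigma_p(T) is the open disk.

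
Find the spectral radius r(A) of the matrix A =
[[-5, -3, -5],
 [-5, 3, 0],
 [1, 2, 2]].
r(A) ≈ 5.4694

The eigenvalues of A are the roots of its characteristic polynomial. With M = A (coefficients from the trace, the sum of principal 2x2 minors, and det A):
  p(λ) = det(λ I - M) = λ^3 - 29λ - 5.
No integer candidate from the rational root theorem (±divisors of 5) is a root, so the roots are irrational. The cubic discriminant is Δ = 96881 > 0, so there are three distinct real roots. p(-6) = -47 and p(-5) = 15 have opposite signs, so a root lies in (-6, -5); Newton's method refines it to λ ≈ -5.2968. p(-1) = 23 and p(0) = -5 have opposite signs, so a root lies in (-1, 0); Newton's method refines it to λ ≈ -0.1726. p(5) = -25 and p(6) = 37 have opposite signs, so a root lies in (5, 6); Newton's method refines it to λ ≈ 5.4694. Check (Vieta): the three roots sum to 0, matching tr M = 0.
Thus the eigenvalues (to 4 decimals) are -5.2968 (modulus 5.2968); -0.1726 (modulus 0.1726); 5.4694 (modulus 5.4694). The spectral radius is the largest modulus: r(A) ≈ 5.4694. (Cross-check: r(A) ≤ ||A||_2 ≈ 8.5066; equality holds whenever A is normal, though it can also hold for some non-normal A.)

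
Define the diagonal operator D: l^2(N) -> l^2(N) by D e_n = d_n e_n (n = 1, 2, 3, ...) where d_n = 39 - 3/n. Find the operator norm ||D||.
||D|| = 39

For a diagonal operator on l^2 with entries d_n, ||D|| = sup_n |d_n|. Here d_1 = 36, d_2 = 75/2, ..., and d_n = 39 - 3/n increases monotonically toward 39. All terms lie in [36, 39), so |d_n| = d_n and the supremum is the limit 39, which is not attained by any individual d_n. Hence ||D|| = 39.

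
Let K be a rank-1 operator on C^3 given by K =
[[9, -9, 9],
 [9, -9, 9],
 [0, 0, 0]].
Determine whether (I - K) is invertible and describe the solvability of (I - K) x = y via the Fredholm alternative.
(I - K) is invertible (det(I - K) = 1 ≠ 0), so for every y in C^3 the equation (I - K) x = y has a unique solution.

K has rank 1, so it is an outer product K = u v^T: every row of K is a multiple of one row vector. Reading off the entries, u = (-3, -3, 0) and v = (-3, 3, -3) (row i of K equals u_i·v^T). A rank-one matrix u v^T satisfies K u = u (v·u) and kills the (2)-dimensional subspace v^⊥, so its characteristic polynomial is lambda^2 (lambda - v·u) with v·u = tr K = 0. Hence the eigenvalues of I - K are 1 (multiplicity 2) and 1 - (0) = 1, so det(I - K) = 1. (Direct check: I - K =
[[-8, 9, -9],
 [-9, 10, -9],
 [0, 0, 1]]
has determinant 1.) The finite-dimensional Fredholm alternative says: either (I - K) is invertible, or ker(I - K) ≠ {0} and then range(I - K) = ker((I - K)^*)^⊥, with dim ker(I - K) = dim ker((I - K)^*). Since det(I - K) ≠ 0, 1 is not an eigenvalue of K and ker(I - K) = {0}, so we are in the first case: for every y there is a unique x = (I - K)^(-1) y. Explicitly, by the Sherman–Morrison formula, (I - u v^T)^(-1) = I + u v^T/(1 - v·u), i.e. (I - K)^(-1) = I + K.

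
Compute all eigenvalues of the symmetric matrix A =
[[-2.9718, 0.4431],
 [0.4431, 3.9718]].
sigma(A) ≈ {-3, 4}

A is real symmetric, so its spectrum consists of real eigenvalues. Expanding the characteristic polynomial of the displayed matrix gives
  det(λ I - A) = p(λ) = λ^2 + (-1)λ + (-12).
Solving p(λ) = 0 yields eigenvalues ≈ -3, 4. (A is shown rounded to 4 decimals, so these recover the underlying integer eigenvalues to within that precision.)
Verification: the trace of A = 1 equals the sum of eigenvalues 1, and det(A) ≈ -11.9997 matches the eigenvalue product -12.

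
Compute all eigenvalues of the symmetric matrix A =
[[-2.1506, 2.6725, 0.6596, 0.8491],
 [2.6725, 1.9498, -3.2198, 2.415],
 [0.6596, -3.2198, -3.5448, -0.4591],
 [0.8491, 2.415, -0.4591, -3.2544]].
sigma(A) ≈ {-6, -4, -2, 5}

A is real symmetric, so its spectrum consists of real eigenvalues. Expanding the characteristic polynomial of the displayed matrix gives
  det(λ I - A) = p(λ) = λ^4 + (7)λ^3 + (-16)λ^2 + (-172.001)λ + (-240).
Solving p(λ) = 0 yields eigenvalues ≈ -6, -4, -2, 5. (A is shown rounded to 4 decimals, so these recover the underlying integer eigenvalues to within that precision.)
Verification: the trace of A = -7 equals the sum of eigenvalues -7, and det(A) ≈ -240.0007 matches the eigenvalue product -240.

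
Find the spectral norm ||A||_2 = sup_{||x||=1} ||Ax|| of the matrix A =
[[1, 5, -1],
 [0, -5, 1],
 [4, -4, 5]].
||A||_2 ≈ 9.3482 (= sqrt(largest eigenvalue of A^T A))

||A||_2 = sigma_max(A) = sqrt(lambda_max(A^T A)). Form the symmetric matrix M = A^T A =
[[17, -11, 19],
 [-11, 66, -30],
 [19, -30, 27]].
Its characteristic polynomial (trace, sum of principal 2x2 minors, determinant of M give the coefficients) is
  p(λ) = det(λ I - M) = λ^3 - 110λ^2 + 1981λ - 441.
No integer candidate from the rational root theorem (±divisors of 441) is a root, so the roots are irrational. The cubic discriminant is Δ = 15764766129 > 0, so there are three distinct real roots. p(0) = -441 and p(1) = 1431 have opposite signs, so a root lies in (0, 1); Newton's method refines it to λ ≈ 0.2254. p(22) = 549 and p(23) = -901 have opposite signs, so a root lies in (22, 23); Newton's method refines it to λ ≈ 22.3856. p(87) = -2181 and p(88) = 3519 have opposite signs, so a root lies in (87, 88); Newton's method refines it to λ ≈ 87.389. Check (Vieta): the three roots sum to 110, matching tr M = 110.
So the eigenvalues of A^T A are ≈ 0.2254, 22.3856, 87.389 (all ≥ 0, as they must be for A^T A). The largest is λ_max ≈ 87.389, hence ||A||_2 = sqrt(λ_max) ≈ 9.3482.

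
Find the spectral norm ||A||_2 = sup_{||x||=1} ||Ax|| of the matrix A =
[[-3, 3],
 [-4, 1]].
||A||_2 = sqrt((35 + sqrt(901))/2) ≈ 5.7016 (= sqrt(largest eigenvalue of A^T A))

||A||_2 = sigma_max(A) = sqrt(lambda_max(A^T A)). Form the symmetric matrix M = A^T A =
[[25, -13],
 [-13, 10]].
Its characteristic polynomial (trace, determinant of M give the coefficients) is
  p(λ) = det(λ I - M) = λ^2 - 35λ + 81.
For λ^2 - 35λ + 81 the discriminant is 901. It is nonnegative but not a perfect square, so the roots are real and irrational: λ = (35 ± sqrt(901))/2 ≈ 32.5083, 2.4917.
So the eigenvalues of A^T A are ≈ 2.4917, 32.5083 (all ≥ 0, as they must be for A^T A). The largest is λ_max = (35 + sqrt(901))/2 ≈ 32.5083, hence ||A||_2 = sqrt(λ_max) = sqrt((35 + sqrt(901))/2) ≈ 5.7016.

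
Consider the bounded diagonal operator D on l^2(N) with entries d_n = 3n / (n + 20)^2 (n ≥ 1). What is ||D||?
||D|| = 3/80 (attained at n = 20)

For D diagonal, ||D|| = sup_n |d_n|. Treat f(x) = 3x / (x + 20)^2 for real x > 0. By the quotient rule, f'(x) = 3(20 - x)/(x + 20)^3, which is positive for x < 20 and negative for x > 20. So f has a unique maximum at x = 20, and since 20 is a positive integer, the supremum over n ≥ 1 is attained at n = 20: d_20 = 3·20/(20 + 20)^2 = 3·20/1600 = 3/80. Hence ||D|| = 3/80.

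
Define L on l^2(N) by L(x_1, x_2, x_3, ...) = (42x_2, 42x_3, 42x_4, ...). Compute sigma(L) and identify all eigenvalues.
sigma(L) = closed disk {z in C : |z| ≤ 42}; sigma_p(L) = open disk {z in C : |z| < 42}

Note L = 42·V where V is the unit left shift (V x)_k = x_{k+1}; so sigma(L) = 42·sigma(V) and ||L|| = 42||V||. ||L x||^2 = 1764sum_{k≥2} |x_k|^2 ≤ 1764||x||^2, with equality on {x : x_1 = 0}, so ||L|| = 42. For any lambda with |lambda| < 42, set r = lambda/42 (|r| < 1); the vector x = (1, r, r^2, ...) is in l^2 and satisfies L x = 42(r, r^2, ...) = lambda x, so lambda is an eigenvalue. On the boundary |lambda| = 42 the geometric series diverges, so no l^2 eigenvector exists, but these lambda lie in the approximate point spectrum. Hence sigma(L) is the closed disk of radius 42 and sigma_p(L) is the open disk.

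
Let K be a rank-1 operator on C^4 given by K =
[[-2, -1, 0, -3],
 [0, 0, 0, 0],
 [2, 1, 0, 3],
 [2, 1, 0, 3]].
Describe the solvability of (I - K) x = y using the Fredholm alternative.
(I - K) is singular (det(I - K) = 0, i.e. 1 ∈ sigma(K)). (I - K) x = y is solvable iff y ⊥ ker((I - K)^*) = span{(-2, -1, 0, -3)}, i.e. iff -2y_1 - y_2 - 3y_4 = 0. When solvable, the solutions are x = y + c·(1, 0, -1, -1), c arbitrary (ker(I - K) = span{(1, 0, -1, -1)}, dimension 1).

K has rank 1, so it is an outer product K = u v^T: every row of K is a multiple of one row vector. Reading off the entries, u = (1, 0, -1, -1) and v = (-2, -1, 0, -3) (row i of K equals u_i·v^T). A rank-one matrix u v^T satisfies K u = u (v·u) and kills the (3)-dimensional subspace v^⊥, so its characteristic polynomial is lambda^3 (lambda - v·u) with v·u = tr K = 1. Hence the eigenvalues of I - K are 1 (multiplicity 3) and 1 - (1) = 0, so det(I - K) = 0. (Direct check: I - K =
[[3, 1, 0, 3],
 [0, 1, 0, 0],
 [-2, -1, 1, -3],
 [-2, -1, 0, -2]]
has determinant 0.) So 1 is an eigenvalue of K and (I - K) is not invertible. The finite-dimensional Fredholm alternative says: either (I - K) is invertible, or ker(I - K) ≠ {0} and then range(I - K) = ker((I - K)^*)^⊥, with dim ker(I - K) = dim ker((I - K)^*). We are in the second case, so we need both kernels. Kernel of I - K: (I - K) u = u - u (v·u) = u - u = 0, so ker(I - K) = span{u} = span{(1, 0, -1, -1)} (it is exactly 1-dimensional because rank(I - K) = 3). Kernel of the adjoint: K is real, so (I - K)^* = I - K^T = I - v u^T, and (I - v u^T) v = v - v (u·v) = 0; hence ker((I - K)^*) = span{v} = span{(-2, -1, 0, -3)}. Therefore (I - K) x = y is solvable iff <y, v> = 0, i.e. iff -2y_1 - y_2 - 3y_4 = 0. When this holds, K y = u (v·y) = 0, so (I - K) y = y and x = y is a particular solution; the full solution set is the line x = y + c·u = y + c·(1, 0, -1, -1), c ∈ C.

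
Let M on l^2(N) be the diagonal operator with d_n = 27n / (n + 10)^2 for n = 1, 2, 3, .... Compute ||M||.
||M|| = 27/40 (attained at n = 10)

For M diagonal, ||M|| = sup_n |d_n|. Treat f(x) = 27x / (x + 10)^2 for real x > 0. By the quotient rule, f'(x) = 27(10 - x)/(x + 10)^3, which is positive for x < 10 and negative for x > 10. So f has a unique maximum at x = 10, and since 10 is a positive integer, the supremum over n ≥ 1 is attained at n = 10: d_10 = 27·10/(10 + 10)^2 = 27·10/400 = 27/40. Hence ||M|| = 27/40.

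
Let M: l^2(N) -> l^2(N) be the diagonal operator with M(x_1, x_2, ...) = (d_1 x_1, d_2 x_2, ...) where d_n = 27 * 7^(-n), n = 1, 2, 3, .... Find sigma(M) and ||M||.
sigma(M) = {27 * 7^(-n) : n ≥ 1} ∪ {0}; ||M|| = 27/7

A bounded diagonal operator on l^2 with diagonal entries d_n has spectrum equal to the closure of {d_n : n ≥ 1}: every d_n is an eigenvalue (with eigenvector e_n), so {d_n} ⊂ sigma(M); the spectrum is closed, so its closure is too; and for lambda not in the closure, (M - lambda I) has bounded inverse (the diagonal entries 1/(d_n - lambda) are bounded). For our sequence d_n = 27 * 7^(-n), n = 1, 2, 3, ...:
  - {d_n} = {27 * 7^(-n) : n ≥ 1}; the only limit point is 0
  - closure = {27 * 7^(-n) : n ≥ 1} ∪ {0}
For the norm: a diagonal operator has ||M|| = sup_n |d_n|. Here d_n = 27 * 7^(-n) is positive and decreasing, so sup_n |d_n| = d_1 = 27/7. So ||M|| = 27/7.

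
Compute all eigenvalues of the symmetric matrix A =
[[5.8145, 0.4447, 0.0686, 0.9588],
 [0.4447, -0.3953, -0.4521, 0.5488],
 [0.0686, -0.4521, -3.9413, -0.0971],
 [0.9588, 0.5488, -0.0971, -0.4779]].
sigma(A) ≈ {-4, -1, 0, 6}

A is real symmetric, so its spectrum consists of real eigenvalues. Expanding the characteristic polynomial of the displayed matrix gives
  det(λ I - A) = p(λ) = λ^4 + (-1)λ^3 + (-26)λ^2 + (-24)λ + (0).
Solving p(λ) = 0 yields eigenvalues ≈ -4, -1, 0, 6. (A is shown rounded to 4 decimals, so these recover the underlying integer eigenvalues to within that precision.)
Verification: the trace of A = 1 equals the sum of eigenvalues 1, and det(A) ≈ 0.0003 matches the eigenvalue product 0.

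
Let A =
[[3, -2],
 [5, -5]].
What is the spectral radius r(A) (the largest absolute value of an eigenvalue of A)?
r(A) = (2 + sqrt(24))/2 ≈ 3.4495

The eigenvalues of A are the roots of its characteristic polynomial. With M = A (coefficients from the trace and determinant):
  p(λ) = det(λ I - M) = λ^2 + 2λ - 5.
For λ^2 + 2λ - 5 the discriminant is 24. It is nonnegative but not a perfect square, so the roots are real and irrational: λ = (-2 ± sqrt(24))/2 ≈ 1.4495, -3.4495.
Thus the eigenvalues (to 4 decimals) are 1.4495 (modulus 1.4495); -3.4495 (modulus 3.4495). The spectral radius is the largest modulus: r(A) = (2 + sqrt(24))/2 ≈ 3.4495. (Cross-check: r(A) ≤ ||A||_2 ≈ 7.9121; equality holds whenever A is normal, though it can also hold for some non-normal A.)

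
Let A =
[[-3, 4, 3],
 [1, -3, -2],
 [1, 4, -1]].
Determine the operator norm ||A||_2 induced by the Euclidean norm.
||A||_2 ≈ 7.2379 (= sqrt(largest eigenvalue of A^T A))

||A||_2 = sigma_max(A) = sqrt(lambda_max(A^T A)). Form the symmetric matrix M = A^T A =
[[11, -11, -12],
 [-11, 41, 14],
 [-12, 14, 14]].
Its characteristic polynomial (trace, sum of principal 2x2 minors, determinant of M give the coefficients) is
  p(λ) = det(λ I - M) = λ^3 - 66λ^2 + 718λ - 256.
No integer candidate from the rational root theorem (±divisors of 256) is a root, so the roots are irrational. The cubic discriminant is Δ = 687236144 > 0, so there are three distinct real roots. p(0) = -256 and p(1) = 397 have opposite signs, so a root lies in (0, 1); Newton's method refines it to λ ≈ 0.369. p(13) = 121 and p(14) = -396 have opposite signs, so a root lies in (13, 14); Newton's method refines it to λ ≈ 13.2432. p(52) = -776 and p(53) = 1281 have opposite signs, so a root lies in (52, 53); Newton's method refines it to λ ≈ 52.3878. Check (Vieta): the three roots sum to 66, matching tr M = 66.
So the eigenvalues of A^T A are ≈ 0.369, 13.2432, 52.3878 (all ≥ 0, as they must be for A^T A). The largest is λ_max ≈ 52.3878, hence ||A||_2 = sqrt(λ_max) ≈ 7.2379.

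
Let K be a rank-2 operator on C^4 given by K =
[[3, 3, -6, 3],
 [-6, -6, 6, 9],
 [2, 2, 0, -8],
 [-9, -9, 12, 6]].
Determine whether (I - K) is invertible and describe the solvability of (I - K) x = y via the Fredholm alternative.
(I - K) is invertible (det(I - K) = 184 ≠ 0), so for every y in C^4 the equation (I - K) x = y has a unique solution.

K has rank 2 and factors as K = U V^T = u1 v1^T + u2 v2^T with u1 = (-3, 0, 2, 3), v1 = (-1, -1, 2, -1), u2 = (0, -3, 2, -3), v2 = (2, 2, -2, -3) (multiplying out reproduces the displayed K). The nonzero eigenvalues of U V^T coincide with those of the 2 x 2 matrix G = V^T U = [[v1·u1, v1·u2], [v2·u1, v2·u2]] = [[4, 10], [-19, -1]], and by the Sylvester determinant identity det(I_4 - U V^T) = det(I_2 - V^T U) = det([[-3, -10], [19, 2]]) = (-3)(2) - (-10)(19) = 184. (Direct check: I - K =
[[-2, -3, 6, -3],
 [6, 7, -6, -9],
 [-2, -2, 1, 8],
 [9, 9, -12, -5]]
has determinant 184.) The finite-dimensional Fredholm alternative says: either (I - K) is invertible, or ker(I - K) ≠ {0} and then range(I - K) = ker((I - K)^*)^⊥, with dim ker(I - K) = dim ker((I - K)^*). Since det(I - K) ≠ 0, 1 is not an eigenvalue of K and ker(I - K) = {0}, so we are in the first case: for every y there is a unique x = (I - K)^(-1) y. (Explicitly, by the Woodbury identity, (I - U V^T)^(-1) = I + U (I_2 - G)^(-1) V^T.)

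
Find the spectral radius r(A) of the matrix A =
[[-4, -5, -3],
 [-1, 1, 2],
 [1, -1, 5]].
r(A) ≈ 4.764

The eigenvalues of A are the roots of its characteristic polynomial. With M = A (coefficients from the trace, the sum of principal 2x2 minors, and det A):
  p(λ) = det(λ I - M) = λ^3 - 2λ^2 - 19λ + 63.
No integer candidate from the rational root theorem (±divisors of 63) is a root, so the roots are irrational. The cubic discriminant is Δ = -33175 < 0, so there is one real root and a complex-conjugate pair. p(-5) = -17 and p(-4) = 43 have opposite signs, so a root lies in (-5, -4); Newton's method refines it to λ ≈ -4.764. Dividing out (λ - (-4.764)) leaves approximately λ^2 - 6.764λ + 13.2241. For λ^2 - 6.764λ + 13.2241 the discriminant is -7.1442. It is negative, so the remaining roots are the complex-conjugate pair λ ≈ 3.382 ± 1.3364i. Their product equals the constant term, so |λ|^2 ≈ 13.2241 and |λ| ≈ 3.6365.
Thus the eigenvalues (to 4 decimals) are -4.764 (modulus 4.764); 3.382 ± 1.3364i (modulus 3.6365). The spectral radius is the largest modulus: r(A) ≈ 4.764. (Cross-check: r(A) ≤ ||A||_2 ≈ 7.645; equality holds whenever A is normal, though it can also hold for some non-normal A.)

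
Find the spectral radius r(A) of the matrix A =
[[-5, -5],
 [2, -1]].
r(A) = sqrt(15) ≈ 3.873

The eigenvalues of A are the roots of its characteristic polynomial. With M = A (coefficients from the trace and determinant):
  p(λ) = det(λ I - M) = λ^2 + 6λ + 15.
For λ^2 + 6λ + 15 the discriminant is -24. It is negative, so the roots are the complex-conjugate pair λ = -3 ± (sqrt(24)/2) i ≈ -3 ± 2.4495i. For a conjugate pair the product of the roots equals the constant term, so |λ|^2 = 15 and |λ| = sqrt(15) ≈ 3.873.
Thus the eigenvalues (to 4 decimals) are -3 ± 2.4495i (modulus 3.873). The spectral radius is the largest modulus: r(A) = sqrt(15) ≈ 3.873. (Cross-check: r(A) ≤ ||A||_2 ≈ 7.1098; equality holds whenever A is normal, though it can also hold for some non-normal A.)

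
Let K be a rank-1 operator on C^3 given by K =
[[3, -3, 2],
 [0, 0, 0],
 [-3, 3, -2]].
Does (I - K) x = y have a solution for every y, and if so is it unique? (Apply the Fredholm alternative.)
(I - K) is singular (det(I - K) = 0, i.e. 1 ∈ sigma(K)). (I - K) x = y is solvable iff y ⊥ ker((I - K)^*) = span{(3, -3, 2)}, i.e. iff 3y_1 - 3y_2 + 2y_3 = 0. When solvable, the solutions are x = y + c·(1, 0, -1), c arbitrary (ker(I - K) = span{(1, 0, -1)}, dimension 1).

K has rank 1, so it is an outer product K = u v^T: every row of K is a multiple of one row vector. Reading off the entries, u = (1, 0, -1) and v = (3, -3, 2) (row i of K equals u_i·v^T). A rank-one matrix u v^T satisfies K u = u (v·u) and kills the (2)-dimensional subspace v^⊥, so its characteristic polynomial is lambda^2 (lambda - v·u) with v·u = tr K = 1. Hence the eigenvalues of I - K are 1 (multiplicity 2) and 1 - (1) = 0, so det(I - K) = 0. (Direct check: I - K =
[[-2, 3, -2],
 [0, 1, 0],
 [3, -3, 3]]
has determinant 0.) So 1 is an eigenvalue of K and (I - K) is not invertible. The finite-dimensional Fredholm alternative says: either (I - K) is invertible, or ker(I - K) ≠ {0} and then range(I - K) = ker((I - K)^*)^⊥, with dim ker(I - K) = dim ker((I - K)^*). We are in the second case, so we need both kernels. Kernel of I - K: (I - K) u = u - u (v·u) = u - u = 0, so ker(I - K) = span{u} = span{(1, 0, -1)} (it is exactly 1-dimensional because rank(I - K) = 2). Kernel of the adjoint: K is real, so (I - K)^* = I - K^T = I - v u^T, and (I - v u^T) v = v - v (u·v) = 0; hence ker((I - K)^*) = span{v} = span{(3, -3, 2)}. Therefore (I - K) x = y is solvable iff <y, v> = 0, i.e. iff 3y_1 - 3y_2 + 2y_3 = 0. When this holds, K y = u (v·y) = 0, so (I - K) y = y and x = y is a particular solution; the full solution set is the line x = y + c·u = y + c·(1, 0, -1), c ∈ C.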